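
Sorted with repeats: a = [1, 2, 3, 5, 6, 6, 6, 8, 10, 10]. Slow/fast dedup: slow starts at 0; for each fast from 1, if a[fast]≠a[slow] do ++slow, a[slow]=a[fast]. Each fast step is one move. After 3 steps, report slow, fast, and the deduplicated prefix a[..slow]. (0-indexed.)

slow=3, fast=4, prefix=[1, 2, 3, 5]

slow=0 fast=1: a[fast]=2≠a[slow]=1 write a[1]=2, slow++,fast++
slow=1 fast=2: a[fast]=3≠a[slow]=2 write a[2]=3, slow++,fast++
slow=2 fast=3: a[fast]=5≠a[slow]=3 write a[3]=5, slow++,fast++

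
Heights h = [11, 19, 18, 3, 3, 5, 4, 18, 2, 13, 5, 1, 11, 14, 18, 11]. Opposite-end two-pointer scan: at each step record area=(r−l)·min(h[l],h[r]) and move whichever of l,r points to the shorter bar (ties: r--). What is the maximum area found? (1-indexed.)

max area = 234

[1,16] min(11,11)*15=165 best=165 * → r--
[1,15] min(11,18)*14=154 best=165 → l++
[2,15] min(19,18)*13=234 best=234 * → r--
[2,14] min(19,14)*12=168 best=234 → r--
[2,13] min(19,11)*11=121 best=234 → r--
[2,12] min(19,1)*10=10 best=234 → r--
[2,11] min(19,5)*9=45 best=234 → r--
[2,10] min(19,13)*8=104 best=234 → r--
[2,9] min(19,2)*7=14 best=234 → r--
[2,8] min(19,18)*6=108 best=234 → r--
[2,7] min(19,4)*5=20 best=234 → r--
[2,6] min(19,5)*4=20 best=234 → r--
[2,5] min(19,3)*3=9 best=234 → r--
[2,4] min(19,3)*2=6 best=234 → r--
[2,3] min(19,18)*1=18 best=234 → r--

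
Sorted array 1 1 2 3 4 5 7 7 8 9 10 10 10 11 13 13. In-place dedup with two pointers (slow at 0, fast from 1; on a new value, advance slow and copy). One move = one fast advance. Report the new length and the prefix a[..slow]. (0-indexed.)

length 11; prefix = [1, 2, 3, 4, 5, 7, 8, 9, 10, 11, 13]

slow=0 fast=1: a[fast]=1=a[slow] dup, fast++
slow=0 fast=2: a[fast]=2≠a[slow]=1 write a[1]=2, slow++,fast++
slow=1 fast=3: a[fast]=3≠a[slow]=2 write a[2]=3, slow++,fast++
slow=2 fast=4: a[fast]=4≠a[slow]=3 write a[3]=4, slow++,fast++
slow=3 fast=5: a[fast]=5≠a[slow]=4 write a[4]=5, slow++,fast++
slow=4 fast=6: a[fast]=7≠a[slow]=5 write a[5]=7, slow++,fast++
slow=5 fast=7: a[fast]=7=a[slow] dup, fast++
slow=5 fast=8: a[fast]=8≠a[slow]=7 write a[6]=8, slow++,fast++
slow=6 fast=9: a[fast]=9≠a[slow]=8 write a[7]=9, slow++,fast++
slow=7 fast=10: a[fast]=10≠a[slow]=9 write a[8]=10, slow++,fast++
slow=8 fast=11: a[fast]=10=a[slow] dup, fast++
slow=8 fast=12: a[fast]=10=a[slow] dup, fast++
slow=8 fast=13: a[fast]=11≠a[slow]=10 write a[9]=11, slow++,fast++
slow=9 fast=14: a[fast]=13≠a[slow]=11 write a[10]=13, slow++,fast++
slow=10 fast=15: a[fast]=13=a[slow] dup, fast++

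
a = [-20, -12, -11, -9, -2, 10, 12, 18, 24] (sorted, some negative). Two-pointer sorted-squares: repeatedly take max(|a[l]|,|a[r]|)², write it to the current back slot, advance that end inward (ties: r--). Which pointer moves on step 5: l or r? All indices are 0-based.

l

[0,8] |-20|<=|24| out[8]=576 → r--
[0,7] |-20|>|18| out[7]=400 → l++
[1,7] |-12|<=|18| out[6]=324 → r--
[1,6] |-12|<=|12| out[5]=144 → r--
[1,5] |-12|>|10| out[4]=144 → l++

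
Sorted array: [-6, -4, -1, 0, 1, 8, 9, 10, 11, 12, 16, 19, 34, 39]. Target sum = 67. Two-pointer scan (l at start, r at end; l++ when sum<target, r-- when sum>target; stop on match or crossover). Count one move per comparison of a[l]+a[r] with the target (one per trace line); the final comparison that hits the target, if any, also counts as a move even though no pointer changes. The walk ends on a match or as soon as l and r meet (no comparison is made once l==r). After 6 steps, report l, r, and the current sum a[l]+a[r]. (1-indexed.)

l=7, r=14, sum=48

[1,14] -6+39=33 <67 → l++
[2,14] -4+39=35 <67 → l++
[3,14] -1+39=38 <67 → l++
[4,14] 0+39=39 <67 → l++
[5,14] 1+39=40 <67 → l++
[6,14] 8+39=47 <67 → l++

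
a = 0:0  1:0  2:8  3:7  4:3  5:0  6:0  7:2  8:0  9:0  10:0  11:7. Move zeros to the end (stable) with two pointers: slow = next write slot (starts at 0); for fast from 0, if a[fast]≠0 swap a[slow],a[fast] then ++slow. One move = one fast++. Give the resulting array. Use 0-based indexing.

[8, 7, 3, 2, 7, 0, 0, 0, 0, 0, 0, 0]

(s=0,f=0) a[fast]=0 → fast++
(s=0,f=1) a[fast]=0 → fast++
(s=0,f=2) a[fast]=8≠0 swap→a[0]=8 → slow++,fast++
(s=1,f=3) a[fast]=7≠0 swap→a[1]=7 → slow++,fast++
(s=2,f=4) a[fast]=3≠0 swap→a[2]=3 → slow++,fast++
(s=3,f=5) a[fast]=0 → fast++
(s=3,f=6) a[fast]=0 → fast++
(s=3,f=7) a[fast]=2≠0 swap→a[3]=2 → slow++,fast++
(s=4,f=8) a[fast]=0 → fast++
(s=4,f=9) a[fast]=0 → fast++
(s=4,f=10) a[fast]=0 → fast++
(s=4,f=11) a[fast]=7≠0 swap→a[4]=7 → slow++,fast++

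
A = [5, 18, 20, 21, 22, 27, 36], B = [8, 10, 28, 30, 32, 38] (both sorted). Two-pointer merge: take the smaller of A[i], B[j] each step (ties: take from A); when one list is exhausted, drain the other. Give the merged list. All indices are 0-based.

[i=0,j=0] A[i]=5<=B[j]=8 take 5 → i++
[i=1,j=0] A[i]=18>B[j]=8 take 8 → j++
[i=1,j=1] A[i]=18>B[j]=10 take 10 → j++
[i=1,j=2] A[i]=18<=B[j]=28 take 18 → i++
[i=2,j=2] A[i]=20<=B[j]=28 take 20 → i++
[i=3,j=2] A[i]=21<=B[j]=28 take 21 → i++
[i=4,j=2] A[i]=22<=B[j]=28 take 22 → i++
[i=5,j=2] A[i]=27<=B[j]=28 take 27 → i++
[i=6,j=2] A[i]=36>B[j]=28 take 28 → j++
[i=6,j=3] A[i]=36>B[j]=30 take 30 → j++
[i=6,j=4] A[i]=36>B[j]=32 take 32 → j++
[i=6,j=5] A[i]=36<=B[j]=38 take 36 → i++
[i=7,j=5] A done, take B[j]=38 → j++

[5, 8, 10, 18, 20, 21, 22, 27, 28, 30, 32, 36, 38]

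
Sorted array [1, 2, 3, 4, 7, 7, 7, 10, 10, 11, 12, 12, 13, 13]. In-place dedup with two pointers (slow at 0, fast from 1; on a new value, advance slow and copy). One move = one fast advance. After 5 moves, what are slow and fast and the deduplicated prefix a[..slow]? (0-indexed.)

slow=4, fast=6, prefix=[1, 2, 3, 4, 7]

(s=0,f=1) a[fast]=2≠a[slow]=1 write a[1]=2 → slow++,fast++
(s=1,f=2) a[fast]=3≠a[slow]=2 write a[2]=3 → slow++,fast++
(s=2,f=3) a[fast]=4≠a[slow]=3 write a[3]=4 → slow++,fast++
(s=3,f=4) a[fast]=7≠a[slow]=4 write a[4]=7 → slow++,fast++
(s=4,f=5) a[fast]=7=a[slow] dup → fast++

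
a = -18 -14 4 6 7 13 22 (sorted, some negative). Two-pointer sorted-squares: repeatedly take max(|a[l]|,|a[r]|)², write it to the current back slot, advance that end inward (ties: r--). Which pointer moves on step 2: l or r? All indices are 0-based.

l

[0,6] |-18|<=|22| out[6]=484 → r--
[0,5] |-18|>|13| out[5]=324 → l++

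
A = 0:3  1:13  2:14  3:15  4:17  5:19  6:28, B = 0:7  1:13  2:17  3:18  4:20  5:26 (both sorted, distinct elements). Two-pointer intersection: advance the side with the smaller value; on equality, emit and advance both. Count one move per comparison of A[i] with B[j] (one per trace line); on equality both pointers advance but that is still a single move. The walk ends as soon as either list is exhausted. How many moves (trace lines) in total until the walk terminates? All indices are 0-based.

10 moves

i=0 j=0: 3<7, i++
i=1 j=0: 13>7, j++
i=1 j=1: 13==13 emit, i++,j++
i=2 j=2: 14<17, i++
i=3 j=2: 15<17, i++
i=4 j=2: 17==17 emit, i++,j++
i=5 j=3: 19>18, j++
i=5 j=4: 19<20, i++
i=6 j=4: 28>20, j++
i=6 j=5: 28>26, j++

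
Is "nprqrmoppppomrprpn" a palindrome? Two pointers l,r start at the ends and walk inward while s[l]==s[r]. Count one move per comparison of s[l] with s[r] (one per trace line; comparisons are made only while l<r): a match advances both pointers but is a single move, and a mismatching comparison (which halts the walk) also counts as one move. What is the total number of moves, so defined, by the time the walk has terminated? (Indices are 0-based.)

4 moves

l=0 r=17: 'n'=='n', l++,r--
l=1 r=16: 'p'=='p', l++,r--
l=2 r=15: 'r'=='r', l++,r--
l=3 r=14: 'q'!='p', stop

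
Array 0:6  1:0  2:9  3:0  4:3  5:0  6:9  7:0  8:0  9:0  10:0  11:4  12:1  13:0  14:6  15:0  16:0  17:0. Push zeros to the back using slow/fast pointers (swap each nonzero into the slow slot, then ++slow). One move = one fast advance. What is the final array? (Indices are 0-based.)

slow=0 fast=0: a[fast]=6≠0 swap→a[0]=6, slow++,fast++
slow=1 fast=1: a[fast]=0, fast++
slow=1 fast=2: a[fast]=9≠0 swap→a[1]=9, slow++,fast++
slow=2 fast=3: a[fast]=0, fast++
slow=2 fast=4: a[fast]=3≠0 swap→a[2]=3, slow++,fast++
slow=3 fast=5: a[fast]=0, fast++
slow=3 fast=6: a[fast]=9≠0 swap→a[3]=9, slow++,fast++
slow=4 fast=7: a[fast]=0, fast++
slow=4 fast=8: a[fast]=0, fast++
slow=4 fast=9: a[fast]=0, fast++
slow=4 fast=10: a[fast]=0, fast++
slow=4 fast=11: a[fast]=4≠0 swap→a[4]=4, slow++,fast++
slow=5 fast=12: a[fast]=1≠0 swap→a[5]=1, slow++,fast++
slow=6 fast=13: a[fast]=0, fast++
slow=6 fast=14: a[fast]=6≠0 swap→a[6]=6, slow++,fast++
slow=7 fast=15: a[fast]=0, fast++
slow=7 fast=16: a[fast]=0, fast++
slow=7 fast=17: a[fast]=0, fast++

[6, 9, 3, 9, 4, 1, 6, 0, 0, 0, 0, 0, 0, 0, 0, 0, 0, 0]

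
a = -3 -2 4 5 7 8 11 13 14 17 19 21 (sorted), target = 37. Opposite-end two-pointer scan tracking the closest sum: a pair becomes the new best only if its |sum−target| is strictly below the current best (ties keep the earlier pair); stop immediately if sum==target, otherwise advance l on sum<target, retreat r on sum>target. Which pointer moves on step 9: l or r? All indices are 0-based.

l=0 r=11: -3+21=18 d=19 *, l++
l=1 r=11: -2+21=19 d=18 *, l++
l=2 r=11: 4+21=25 d=12 *, l++
l=3 r=11: 5+21=26 d=11 *, l++
l=4 r=11: 7+21=28 d=9 *, l++
l=5 r=11: 8+21=29 d=8 *, l++
l=6 r=11: 11+21=32 d=5 *, l++
l=7 r=11: 13+21=34 d=3 *, l++
l=8 r=11: 14+21=35 d=2 *, l++

l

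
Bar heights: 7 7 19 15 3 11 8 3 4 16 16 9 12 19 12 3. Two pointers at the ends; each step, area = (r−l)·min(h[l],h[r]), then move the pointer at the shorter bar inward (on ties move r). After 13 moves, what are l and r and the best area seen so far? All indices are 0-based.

l=2, r=4, best area=209

[0,15] min(7,3)*15=45 best=45 * → r--
[0,14] min(7,12)*14=98 best=98 * → l++
[1,14] min(7,12)*13=91 best=98 → l++
[2,14] min(19,12)*12=144 best=144 * → r--
[2,13] min(19,19)*11=209 best=209 * → r--
[2,12] min(19,12)*10=120 best=209 → r--
[2,11] min(19,9)*9=81 best=209 → r--
[2,10] min(19,16)*8=128 best=209 → r--
[2,9] min(19,16)*7=112 best=209 → r--
[2,8] min(19,4)*6=24 best=209 → r--
[2,7] min(19,3)*5=15 best=209 → r--
[2,6] min(19,8)*4=32 best=209 → r--
[2,5] min(19,11)*3=33 best=209 → r--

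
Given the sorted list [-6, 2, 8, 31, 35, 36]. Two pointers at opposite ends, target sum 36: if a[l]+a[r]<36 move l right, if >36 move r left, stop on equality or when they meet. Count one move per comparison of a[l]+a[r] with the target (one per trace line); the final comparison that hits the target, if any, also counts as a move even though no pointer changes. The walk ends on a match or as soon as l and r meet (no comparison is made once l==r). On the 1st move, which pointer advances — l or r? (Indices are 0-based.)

l

l=0 r=5: -6+36=30 <36, l++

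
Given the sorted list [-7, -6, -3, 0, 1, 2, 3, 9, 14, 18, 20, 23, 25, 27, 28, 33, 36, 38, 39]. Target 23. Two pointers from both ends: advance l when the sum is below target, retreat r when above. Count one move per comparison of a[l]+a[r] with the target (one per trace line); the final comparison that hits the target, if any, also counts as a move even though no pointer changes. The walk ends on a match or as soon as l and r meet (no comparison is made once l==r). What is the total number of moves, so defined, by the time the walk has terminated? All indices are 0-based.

11 moves

l=0 r=18: -7+39=32 >23, r--
l=0 r=17: -7+38=31 >23, r--
l=0 r=16: -7+36=29 >23, r--
l=0 r=15: -7+33=26 >23, r--
l=0 r=14: -7+28=21 <23, l++
l=1 r=14: -6+28=22 <23, l++
l=2 r=14: -3+28=25 >23, r--
l=2 r=13: -3+27=24 >23, r--
l=2 r=12: -3+25=22 <23, l++
l=3 r=12: 0+25=25 >23, r--
l=3 r=11: 0+23=23, found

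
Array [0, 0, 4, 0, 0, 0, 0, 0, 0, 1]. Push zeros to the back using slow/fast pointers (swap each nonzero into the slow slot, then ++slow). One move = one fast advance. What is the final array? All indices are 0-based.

[4, 1, 0, 0, 0, 0, 0, 0, 0, 0]

(s=0,f=0) a[fast]=0 → fast++
(s=0,f=1) a[fast]=0 → fast++
(s=0,f=2) a[fast]=4≠0 swap→a[0]=4 → slow++,fast++
(s=1,f=3) a[fast]=0 → fast++
(s=1,f=4) a[fast]=0 → fast++
(s=1,f=5) a[fast]=0 → fast++
(s=1,f=6) a[fast]=0 → fast++
(s=1,f=7) a[fast]=0 → fast++
(s=1,f=8) a[fast]=0 → fast++
(s=1,f=9) a[fast]=1≠0 swap→a[1]=1 → slow++,fast++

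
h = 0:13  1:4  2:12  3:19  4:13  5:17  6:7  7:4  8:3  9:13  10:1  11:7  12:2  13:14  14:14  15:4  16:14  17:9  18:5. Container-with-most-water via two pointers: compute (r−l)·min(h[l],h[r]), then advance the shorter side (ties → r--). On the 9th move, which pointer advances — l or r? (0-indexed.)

[0,18] min(13,5)*18=90 best=90 * → r--
[0,17] min(13,9)*17=153 best=153 * → r--
[0,16] min(13,14)*16=208 best=208 * → l++
[1,16] min(4,14)*15=60 best=208 → l++
[2,16] min(12,14)*14=168 best=208 → l++
[3,16] min(19,14)*13=182 best=208 → r--
[3,15] min(19,4)*12=48 best=208 → r--
[3,14] min(19,14)*11=154 best=208 → r--
[3,13] min(19,14)*10=140 best=208 → r--

r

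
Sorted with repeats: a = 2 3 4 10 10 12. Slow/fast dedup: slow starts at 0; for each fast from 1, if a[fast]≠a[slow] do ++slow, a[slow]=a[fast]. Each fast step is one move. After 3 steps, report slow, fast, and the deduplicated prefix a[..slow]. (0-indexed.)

slow=3, fast=4, prefix=[2, 3, 4, 10]

(s=0,f=1) a[fast]=3≠a[slow]=2 write a[1]=3 → slow++,fast++
(s=1,f=2) a[fast]=4≠a[slow]=3 write a[2]=4 → slow++,fast++
(s=2,f=3) a[fast]=10≠a[slow]=4 write a[3]=10 → slow++,fast++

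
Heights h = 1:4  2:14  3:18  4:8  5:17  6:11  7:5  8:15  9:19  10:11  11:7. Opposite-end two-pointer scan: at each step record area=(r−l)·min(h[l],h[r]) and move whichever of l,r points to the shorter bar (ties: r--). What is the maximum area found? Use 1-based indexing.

max area = 108

l=1 r=11: min(4,7)*10=40 best=40 *, l++
l=2 r=11: min(14,7)*9=63 best=63 *, r--
l=2 r=10: min(14,11)*8=88 best=88 *, r--
l=2 r=9: min(14,19)*7=98 best=98 *, l++
l=3 r=9: min(18,19)*6=108 best=108 *, l++
l=4 r=9: min(8,19)*5=40 best=108, l++
l=5 r=9: min(17,19)*4=68 best=108, l++
l=6 r=9: min(11,19)*3=33 best=108, l++
l=7 r=9: min(5,19)*2=10 best=108, l++
l=8 r=9: min(15,19)*1=15 best=108, l++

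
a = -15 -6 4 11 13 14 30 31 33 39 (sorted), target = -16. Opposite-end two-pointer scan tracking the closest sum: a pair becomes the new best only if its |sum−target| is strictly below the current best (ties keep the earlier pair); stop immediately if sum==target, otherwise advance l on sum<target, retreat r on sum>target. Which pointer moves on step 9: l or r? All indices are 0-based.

l

l=0 r=9: -15+39=24 d=40 *, r--
l=0 r=8: -15+33=18 d=34 *, r--
l=0 r=7: -15+31=16 d=32 *, r--
l=0 r=6: -15+30=15 d=31 *, r--
l=0 r=5: -15+14=-1 d=15 *, r--
l=0 r=4: -15+13=-2 d=14 *, r--
l=0 r=3: -15+11=-4 d=12 *, r--
l=0 r=2: -15+4=-11 d=5 *, r--
l=0 r=1: -15+-6=-21 d=5, l++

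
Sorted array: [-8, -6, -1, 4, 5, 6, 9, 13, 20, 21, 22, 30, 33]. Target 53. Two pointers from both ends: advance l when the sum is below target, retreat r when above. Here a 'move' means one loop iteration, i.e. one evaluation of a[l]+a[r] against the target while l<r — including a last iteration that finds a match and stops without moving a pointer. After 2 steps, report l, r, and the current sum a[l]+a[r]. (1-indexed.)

l=3, r=13, sum=32

[1,13] -8+33=25 <53 → l++
[2,13] -6+33=27 <53 → l++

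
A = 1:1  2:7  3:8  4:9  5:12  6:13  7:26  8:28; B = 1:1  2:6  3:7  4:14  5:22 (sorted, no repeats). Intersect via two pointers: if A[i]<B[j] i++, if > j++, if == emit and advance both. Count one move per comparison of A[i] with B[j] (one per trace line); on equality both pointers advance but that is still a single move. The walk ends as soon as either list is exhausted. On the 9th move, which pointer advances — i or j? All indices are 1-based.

i=1 j=1: 1==1 emit, i++,j++
i=2 j=2: 7>6, j++
i=2 j=3: 7==7 emit, i++,j++
i=3 j=4: 8<14, i++
i=4 j=4: 9<14, i++
i=5 j=4: 12<14, i++
i=6 j=4: 13<14, i++
i=7 j=4: 26>14, j++
i=7 j=5: 26>22, j++

j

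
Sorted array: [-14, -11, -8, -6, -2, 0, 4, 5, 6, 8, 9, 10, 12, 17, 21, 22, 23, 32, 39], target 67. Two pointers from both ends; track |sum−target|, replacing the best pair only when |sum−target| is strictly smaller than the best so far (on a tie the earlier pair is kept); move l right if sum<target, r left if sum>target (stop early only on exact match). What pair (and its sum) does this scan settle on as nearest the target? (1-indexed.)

l=1 r=19: -14+39=25 d=42 *, l++
l=2 r=19: -11+39=28 d=39 *, l++
l=3 r=19: -8+39=31 d=36 *, l++
l=4 r=19: -6+39=33 d=34 *, l++
l=5 r=19: -2+39=37 d=30 *, l++
l=6 r=19: 0+39=39 d=28 *, l++
l=7 r=19: 4+39=43 d=24 *, l++
l=8 r=19: 5+39=44 d=23 *, l++
l=9 r=19: 6+39=45 d=22 *, l++
l=10 r=19: 8+39=47 d=20 *, l++
l=11 r=19: 9+39=48 d=19 *, l++
l=12 r=19: 10+39=49 d=18 *, l++
l=13 r=19: 12+39=51 d=16 *, l++
l=14 r=19: 17+39=56 d=11 *, l++
l=15 r=19: 21+39=60 d=7 *, l++
l=16 r=19: 22+39=61 d=6 *, l++
l=17 r=19: 23+39=62 d=5 *, l++
l=18 r=19: 32+39=71 d=4 *, r--

pair (32, 39) with sum 71 (|Δ|=4)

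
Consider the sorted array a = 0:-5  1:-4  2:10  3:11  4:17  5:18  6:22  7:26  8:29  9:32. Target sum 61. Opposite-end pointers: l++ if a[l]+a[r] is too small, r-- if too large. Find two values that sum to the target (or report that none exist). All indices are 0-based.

(29, 32)

[0,9] -5+32=27 <61 → l++
[1,9] -4+32=28 <61 → l++
[2,9] 10+32=42 <61 → l++
[3,9] 11+32=43 <61 → l++
[4,9] 17+32=49 <61 → l++
[5,9] 18+32=50 <61 → l++
[6,9] 22+32=54 <61 → l++
[7,9] 26+32=58 <61 → l++
[8,9] 29+32=61 → found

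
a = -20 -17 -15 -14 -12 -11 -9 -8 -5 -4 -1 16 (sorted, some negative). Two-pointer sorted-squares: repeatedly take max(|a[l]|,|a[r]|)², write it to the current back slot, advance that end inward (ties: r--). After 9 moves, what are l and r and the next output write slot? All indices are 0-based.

l=8, r=10, next write slot=2

[0,11] |-20|>|16| out[11]=400 → l++
[1,11] |-17|>|16| out[10]=289 → l++
[2,11] |-15|<=|16| out[9]=256 → r--
[2,10] |-15|>|-1| out[8]=225 → l++
[3,10] |-14|>|-1| out[7]=196 → l++
[4,10] |-12|>|-1| out[6]=144 → l++
[5,10] |-11|>|-1| out[5]=121 → l++
[6,10] |-9|>|-1| out[4]=81 → l++
[7,10] |-8|>|-1| out[3]=64 → l++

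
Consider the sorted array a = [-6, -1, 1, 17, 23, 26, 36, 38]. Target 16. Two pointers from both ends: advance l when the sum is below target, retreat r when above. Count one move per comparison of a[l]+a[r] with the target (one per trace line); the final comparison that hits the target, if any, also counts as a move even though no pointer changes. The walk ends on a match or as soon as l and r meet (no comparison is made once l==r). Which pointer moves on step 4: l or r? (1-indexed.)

l=1 r=8: -6+38=32 >16, r--
l=1 r=7: -6+36=30 >16, r--
l=1 r=6: -6+26=20 >16, r--
l=1 r=5: -6+23=17 >16, r--

r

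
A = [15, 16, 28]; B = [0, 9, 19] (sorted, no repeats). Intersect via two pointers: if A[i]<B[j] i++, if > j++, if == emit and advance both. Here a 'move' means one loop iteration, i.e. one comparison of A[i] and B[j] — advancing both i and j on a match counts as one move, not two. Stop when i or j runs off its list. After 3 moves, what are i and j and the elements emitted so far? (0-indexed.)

i=0 j=0: 15>0, j++
i=0 j=1: 15>9, j++
i=0 j=2: 15<19, i++

i=1, j=2, emitted=[]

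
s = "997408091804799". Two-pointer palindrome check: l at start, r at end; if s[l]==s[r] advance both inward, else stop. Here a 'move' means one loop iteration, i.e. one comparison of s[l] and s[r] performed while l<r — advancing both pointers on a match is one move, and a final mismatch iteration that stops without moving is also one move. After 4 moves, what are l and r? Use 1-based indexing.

l=5, r=11

l=1 r=15: '9'=='9', l++,r--
l=2 r=14: '9'=='9', l++,r--
l=3 r=13: '7'=='7', l++,r--
l=4 r=12: '4'=='4', l++,r--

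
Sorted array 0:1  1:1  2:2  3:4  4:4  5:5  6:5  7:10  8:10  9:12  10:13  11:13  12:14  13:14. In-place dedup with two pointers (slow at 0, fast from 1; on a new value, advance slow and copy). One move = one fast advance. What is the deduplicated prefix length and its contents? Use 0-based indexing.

slow=0 fast=1: a[fast]=1=a[slow] dup, fast++
slow=0 fast=2: a[fast]=2≠a[slow]=1 write a[1]=2, slow++,fast++
slow=1 fast=3: a[fast]=4≠a[slow]=2 write a[2]=4, slow++,fast++
slow=2 fast=4: a[fast]=4=a[slow] dup, fast++
slow=2 fast=5: a[fast]=5≠a[slow]=4 write a[3]=5, slow++,fast++
slow=3 fast=6: a[fast]=5=a[slow] dup, fast++
slow=3 fast=7: a[fast]=10≠a[slow]=5 write a[4]=10, slow++,fast++
slow=4 fast=8: a[fast]=10=a[slow] dup, fast++
slow=4 fast=9: a[fast]=12≠a[slow]=10 write a[5]=12, slow++,fast++
slow=5 fast=10: a[fast]=13≠a[slow]=12 write a[6]=13, slow++,fast++
slow=6 fast=11: a[fast]=13=a[slow] dup, fast++
slow=6 fast=12: a[fast]=14≠a[slow]=13 write a[7]=14, slow++,fast++
slow=7 fast=13: a[fast]=14=a[slow] dup, fast++

length 8; prefix = [1, 2, 4, 5, 10, 12, 13, 14]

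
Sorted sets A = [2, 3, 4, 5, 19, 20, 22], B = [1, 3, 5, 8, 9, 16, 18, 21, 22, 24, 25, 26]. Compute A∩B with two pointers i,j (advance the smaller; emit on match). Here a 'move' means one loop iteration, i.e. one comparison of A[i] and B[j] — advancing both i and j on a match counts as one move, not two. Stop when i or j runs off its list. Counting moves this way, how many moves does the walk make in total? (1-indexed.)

i=1 j=1: 2>1, j++
i=1 j=2: 2<3, i++
i=2 j=2: 3==3 emit, i++,j++
i=3 j=3: 4<5, i++
i=4 j=3: 5==5 emit, i++,j++
i=5 j=4: 19>8, j++
i=5 j=5: 19>9, j++
i=5 j=6: 19>16, j++
i=5 j=7: 19>18, j++
i=5 j=8: 19<21, i++
i=6 j=8: 20<21, i++
i=7 j=8: 22>21, j++
i=7 j=9: 22==22 emit, i++,j++

13 moves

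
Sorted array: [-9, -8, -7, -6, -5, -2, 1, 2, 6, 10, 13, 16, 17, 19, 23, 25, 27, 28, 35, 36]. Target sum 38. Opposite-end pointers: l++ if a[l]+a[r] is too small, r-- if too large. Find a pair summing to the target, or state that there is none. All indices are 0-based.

[0,19] -9+36=27 <38 → l++
[1,19] -8+36=28 <38 → l++
[2,19] -7+36=29 <38 → l++
[3,19] -6+36=30 <38 → l++
[4,19] -5+36=31 <38 → l++
[5,19] -2+36=34 <38 → l++
[6,19] 1+36=37 <38 → l++
[7,19] 2+36=38 → found

(2, 36)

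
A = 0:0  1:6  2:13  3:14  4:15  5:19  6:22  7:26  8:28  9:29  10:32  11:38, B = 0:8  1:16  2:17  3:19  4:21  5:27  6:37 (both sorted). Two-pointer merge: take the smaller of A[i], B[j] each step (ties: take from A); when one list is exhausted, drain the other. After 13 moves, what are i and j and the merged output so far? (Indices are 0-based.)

i=8, j=5, merged so far=[0, 6, 8, 13, 14, 15, 16, 17, 19, 19, 21, 22, 26]

i=0 j=0: A[i]=0<=B[j]=8 take 0, i++
i=1 j=0: A[i]=6<=B[j]=8 take 6, i++
i=2 j=0: A[i]=13>B[j]=8 take 8, j++
i=2 j=1: A[i]=13<=B[j]=16 take 13, i++
i=3 j=1: A[i]=14<=B[j]=16 take 14, i++
i=4 j=1: A[i]=15<=B[j]=16 take 15, i++
i=5 j=1: A[i]=19>B[j]=16 take 16, j++
i=5 j=2: A[i]=19>B[j]=17 take 17, j++
i=5 j=3: A[i]=19<=B[j]=19 take 19, i++
i=6 j=3: A[i]=22>B[j]=19 take 19, j++
i=6 j=4: A[i]=22>B[j]=21 take 21, j++
i=6 j=5: A[i]=22<=B[j]=27 take 22, i++
i=7 j=5: A[i]=26<=B[j]=27 take 26, i++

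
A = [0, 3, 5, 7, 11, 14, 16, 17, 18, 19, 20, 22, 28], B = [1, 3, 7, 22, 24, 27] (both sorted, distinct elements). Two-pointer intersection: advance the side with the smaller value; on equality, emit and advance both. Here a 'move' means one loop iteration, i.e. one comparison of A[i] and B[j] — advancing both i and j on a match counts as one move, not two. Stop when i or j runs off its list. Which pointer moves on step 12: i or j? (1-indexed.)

[i=1,j=1] 0<1 → i++
[i=2,j=1] 3>1 → j++
[i=2,j=2] 3==3 emit → i++,j++
[i=3,j=3] 5<7 → i++
[i=4,j=3] 7==7 emit → i++,j++
[i=5,j=4] 11<22 → i++
[i=6,j=4] 14<22 → i++
[i=7,j=4] 16<22 → i++
[i=8,j=4] 17<22 → i++
[i=9,j=4] 18<22 → i++
[i=10,j=4] 19<22 → i++
[i=11,j=4] 20<22 → i++

i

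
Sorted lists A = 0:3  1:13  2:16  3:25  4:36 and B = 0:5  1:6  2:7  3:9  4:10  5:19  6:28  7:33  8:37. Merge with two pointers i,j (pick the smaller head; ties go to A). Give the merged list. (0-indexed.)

i=0 j=0: A[i]=3<=B[j]=5 take 3, i++
i=1 j=0: A[i]=13>B[j]=5 take 5, j++
i=1 j=1: A[i]=13>B[j]=6 take 6, j++
i=1 j=2: A[i]=13>B[j]=7 take 7, j++
i=1 j=3: A[i]=13>B[j]=9 take 9, j++
i=1 j=4: A[i]=13>B[j]=10 take 10, j++
i=1 j=5: A[i]=13<=B[j]=19 take 13, i++
i=2 j=5: A[i]=16<=B[j]=19 take 16, i++
i=3 j=5: A[i]=25>B[j]=19 take 19, j++
i=3 j=6: A[i]=25<=B[j]=28 take 25, i++
i=4 j=6: A[i]=36>B[j]=28 take 28, j++
i=4 j=7: A[i]=36>B[j]=33 take 33, j++
i=4 j=8: A[i]=36<=B[j]=37 take 36, i++
i=5 j=8: A done, take B[j]=37, j++

[3, 5, 6, 7, 9, 10, 13, 16, 19, 25, 28, 33, 36, 37]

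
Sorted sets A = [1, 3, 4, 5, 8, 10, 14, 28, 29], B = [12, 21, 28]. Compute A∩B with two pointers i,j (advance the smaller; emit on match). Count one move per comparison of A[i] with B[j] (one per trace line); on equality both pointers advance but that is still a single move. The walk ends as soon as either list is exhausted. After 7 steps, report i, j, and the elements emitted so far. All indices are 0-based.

i=0 j=0: 1<12, i++
i=1 j=0: 3<12, i++
i=2 j=0: 4<12, i++
i=3 j=0: 5<12, i++
i=4 j=0: 8<12, i++
i=5 j=0: 10<12, i++
i=6 j=0: 14>12, j++

i=6, j=1, emitted=[]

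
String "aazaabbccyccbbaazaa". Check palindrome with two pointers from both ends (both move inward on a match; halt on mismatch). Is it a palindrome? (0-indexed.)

[0,18] 'a'=='a' → l++,r--
[1,17] 'a'=='a' → l++,r--
[2,16] 'z'=='z' → l++,r--
[3,15] 'a'=='a' → l++,r--
[4,14] 'a'=='a' → l++,r--
[5,13] 'b'=='b' → l++,r--
[6,12] 'b'=='b' → l++,r--
[7,11] 'c'=='c' → l++,r--
[8,10] 'c'=='c' → l++,r--

palindrome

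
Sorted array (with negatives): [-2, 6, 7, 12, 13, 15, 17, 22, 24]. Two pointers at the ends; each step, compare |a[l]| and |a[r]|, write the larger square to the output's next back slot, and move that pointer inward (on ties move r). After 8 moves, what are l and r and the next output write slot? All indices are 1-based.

l=1 r=9: |-2|<=|24| out[9]=576, r--
l=1 r=8: |-2|<=|22| out[8]=484, r--
l=1 r=7: |-2|<=|17| out[7]=289, r--
l=1 r=6: |-2|<=|15| out[6]=225, r--
l=1 r=5: |-2|<=|13| out[5]=169, r--
l=1 r=4: |-2|<=|12| out[4]=144, r--
l=1 r=3: |-2|<=|7| out[3]=49, r--
l=1 r=2: |-2|<=|6| out[2]=36, r--

l=1, r=1, next write slot=1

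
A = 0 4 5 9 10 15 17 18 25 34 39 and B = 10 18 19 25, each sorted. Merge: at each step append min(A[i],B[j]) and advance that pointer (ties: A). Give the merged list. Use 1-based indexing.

[0, 4, 5, 9, 10, 10, 15, 17, 18, 18, 19, 25, 25, 34, 39]

[i=1,j=1] A[i]=0<=B[j]=10 take 0 → i++
[i=2,j=1] A[i]=4<=B[j]=10 take 4 → i++
[i=3,j=1] A[i]=5<=B[j]=10 take 5 → i++
[i=4,j=1] A[i]=9<=B[j]=10 take 9 → i++
[i=5,j=1] A[i]=10<=B[j]=10 take 10 → i++
[i=6,j=1] A[i]=15>B[j]=10 take 10 → j++
[i=6,j=2] A[i]=15<=B[j]=18 take 15 → i++
[i=7,j=2] A[i]=17<=B[j]=18 take 17 → i++
[i=8,j=2] A[i]=18<=B[j]=18 take 18 → i++
[i=9,j=2] A[i]=25>B[j]=18 take 18 → j++
[i=9,j=3] A[i]=25>B[j]=19 take 19 → j++
[i=9,j=4] A[i]=25<=B[j]=25 take 25 → i++
[i=10,j=4] A[i]=34>B[j]=25 take 25 → j++
[i=10,j=5] B done, take A[i]=34 → i++
[i=11,j=5] B done, take A[i]=39 → i++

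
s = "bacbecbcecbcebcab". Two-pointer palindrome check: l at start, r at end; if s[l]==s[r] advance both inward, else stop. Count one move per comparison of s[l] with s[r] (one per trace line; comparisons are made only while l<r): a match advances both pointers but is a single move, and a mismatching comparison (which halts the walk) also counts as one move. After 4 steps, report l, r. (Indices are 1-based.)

l=1 r=17: 'b'=='b', l++,r--
l=2 r=16: 'a'=='a', l++,r--
l=3 r=15: 'c'=='c', l++,r--
l=4 r=14: 'b'=='b', l++,r--

l=5, r=13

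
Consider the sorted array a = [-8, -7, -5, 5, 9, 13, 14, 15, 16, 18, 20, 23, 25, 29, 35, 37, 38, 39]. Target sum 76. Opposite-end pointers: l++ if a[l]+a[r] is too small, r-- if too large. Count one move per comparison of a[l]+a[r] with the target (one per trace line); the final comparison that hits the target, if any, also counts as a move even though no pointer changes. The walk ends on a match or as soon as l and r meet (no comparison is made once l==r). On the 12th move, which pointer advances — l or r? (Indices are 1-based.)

l

[1,18] -8+39=31 <76 → l++
[2,18] -7+39=32 <76 → l++
[3,18] -5+39=34 <76 → l++
[4,18] 5+39=44 <76 → l++
[5,18] 9+39=48 <76 → l++
[6,18] 13+39=52 <76 → l++
[7,18] 14+39=53 <76 → l++
[8,18] 15+39=54 <76 → l++
[9,18] 16+39=55 <76 → l++
[10,18] 18+39=57 <76 → l++
[11,18] 20+39=59 <76 → l++
[12,18] 23+39=62 <76 → l++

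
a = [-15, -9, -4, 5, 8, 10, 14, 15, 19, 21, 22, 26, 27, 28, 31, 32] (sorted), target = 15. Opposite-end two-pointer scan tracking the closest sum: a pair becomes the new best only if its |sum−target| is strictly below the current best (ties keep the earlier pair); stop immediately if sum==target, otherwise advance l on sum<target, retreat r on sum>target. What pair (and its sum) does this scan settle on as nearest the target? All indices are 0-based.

l=0 r=15: -15+32=17 d=2 *, r--
l=0 r=14: -15+31=16 d=1 *, r--
l=0 r=13: -15+28=13 d=2, l++
l=1 r=13: -9+28=19 d=4, r--
l=1 r=12: -9+27=18 d=3, r--
l=1 r=11: -9+26=17 d=2, r--
l=1 r=10: -9+22=13 d=2, l++
l=2 r=10: -4+22=18 d=3, r--
l=2 r=9: -4+21=17 d=2, r--
l=2 r=8: -4+19=15 d=0 *, stop

pair (-4, 19) with sum 15 (|Δ|=0)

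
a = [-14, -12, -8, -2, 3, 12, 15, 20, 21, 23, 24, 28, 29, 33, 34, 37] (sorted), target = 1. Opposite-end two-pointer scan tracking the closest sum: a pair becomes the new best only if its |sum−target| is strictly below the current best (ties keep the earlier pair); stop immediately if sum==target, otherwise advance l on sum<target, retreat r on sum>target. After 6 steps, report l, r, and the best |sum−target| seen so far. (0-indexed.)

l=0, r=9, best |Δ|=9

l=0 r=15: -14+37=23 d=22 *, r--
l=0 r=14: -14+34=20 d=19 *, r--
l=0 r=13: -14+33=19 d=18 *, r--
l=0 r=12: -14+29=15 d=14 *, r--
l=0 r=11: -14+28=14 d=13 *, r--
l=0 r=10: -14+24=10 d=9 *, r--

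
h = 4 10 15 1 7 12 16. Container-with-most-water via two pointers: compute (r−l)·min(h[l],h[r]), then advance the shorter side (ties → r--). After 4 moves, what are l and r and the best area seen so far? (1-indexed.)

l=1 r=7: min(4,16)*6=24 best=24 *, l++
l=2 r=7: min(10,16)*5=50 best=50 *, l++
l=3 r=7: min(15,16)*4=60 best=60 *, l++
l=4 r=7: min(1,16)*3=3 best=60, l++

l=5, r=7, best area=60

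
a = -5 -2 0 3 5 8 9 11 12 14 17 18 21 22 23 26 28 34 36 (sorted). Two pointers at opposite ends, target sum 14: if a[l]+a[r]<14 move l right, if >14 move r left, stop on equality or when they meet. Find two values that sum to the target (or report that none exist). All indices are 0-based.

l=0 r=18: -5+36=31 >14, r--
l=0 r=17: -5+34=29 >14, r--
l=0 r=16: -5+28=23 >14, r--
l=0 r=15: -5+26=21 >14, r--
l=0 r=14: -5+23=18 >14, r--
l=0 r=13: -5+22=17 >14, r--
l=0 r=12: -5+21=16 >14, r--
l=0 r=11: -5+18=13 <14, l++
l=1 r=11: -2+18=16 >14, r--
l=1 r=10: -2+17=15 >14, r--
l=1 r=9: -2+14=12 <14, l++
l=2 r=9: 0+14=14, found

(0, 14)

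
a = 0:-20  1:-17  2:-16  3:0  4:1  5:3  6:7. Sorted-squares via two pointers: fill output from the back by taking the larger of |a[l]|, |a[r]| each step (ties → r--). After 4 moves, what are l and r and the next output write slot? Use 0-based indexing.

[0,6] |-20|>|7| out[6]=400 → l++
[1,6] |-17|>|7| out[5]=289 → l++
[2,6] |-16|>|7| out[4]=256 → l++
[3,6] |0|<=|7| out[3]=49 → r--

l=3, r=5, next write slot=2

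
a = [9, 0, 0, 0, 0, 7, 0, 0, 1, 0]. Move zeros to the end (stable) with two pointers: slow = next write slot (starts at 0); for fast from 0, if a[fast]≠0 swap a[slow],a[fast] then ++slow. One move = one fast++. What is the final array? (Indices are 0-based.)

(s=0,f=0) a[fast]=9≠0 swap→a[0]=9 → slow++,fast++
(s=1,f=1) a[fast]=0 → fast++
(s=1,f=2) a[fast]=0 → fast++
(s=1,f=3) a[fast]=0 → fast++
(s=1,f=4) a[fast]=0 → fast++
(s=1,f=5) a[fast]=7≠0 swap→a[1]=7 → slow++,fast++
(s=2,f=6) a[fast]=0 → fast++
(s=2,f=7) a[fast]=0 → fast++
(s=2,f=8) a[fast]=1≠0 swap→a[2]=1 → slow++,fast++
(s=3,f=9) a[fast]=0 → fast++

[9, 7, 1, 0, 0, 0, 0, 0, 0, 0]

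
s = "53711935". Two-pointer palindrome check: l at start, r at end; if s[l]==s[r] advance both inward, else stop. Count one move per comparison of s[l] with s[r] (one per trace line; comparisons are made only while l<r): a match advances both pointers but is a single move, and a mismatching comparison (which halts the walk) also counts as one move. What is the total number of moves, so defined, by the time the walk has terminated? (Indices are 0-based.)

3 moves

[0,7] '5'=='5' → l++,r--
[1,6] '3'=='3' → l++,r--
[2,5] '7'!='9' → stop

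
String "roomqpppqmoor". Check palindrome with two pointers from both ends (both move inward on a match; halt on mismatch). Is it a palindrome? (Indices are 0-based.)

palindrome

l=0 r=12: 'r'=='r', l++,r--
l=1 r=11: 'o'=='o', l++,r--
l=2 r=10: 'o'=='o', l++,r--
l=3 r=9: 'm'=='m', l++,r--
l=4 r=8: 'q'=='q', l++,r--
l=5 r=7: 'p'=='p', l++,r--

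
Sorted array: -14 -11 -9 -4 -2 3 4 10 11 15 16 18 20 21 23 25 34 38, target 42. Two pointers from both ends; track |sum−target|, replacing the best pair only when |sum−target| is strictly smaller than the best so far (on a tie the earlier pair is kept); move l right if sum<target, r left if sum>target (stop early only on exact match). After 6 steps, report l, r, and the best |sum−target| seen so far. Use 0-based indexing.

l=6, r=17, best |Δ|=1

[0,17] -14+38=24 d=18 * → l++
[1,17] -11+38=27 d=15 * → l++
[2,17] -9+38=29 d=13 * → l++
[3,17] -4+38=34 d=8 * → l++
[4,17] -2+38=36 d=6 * → l++
[5,17] 3+38=41 d=1 * → l++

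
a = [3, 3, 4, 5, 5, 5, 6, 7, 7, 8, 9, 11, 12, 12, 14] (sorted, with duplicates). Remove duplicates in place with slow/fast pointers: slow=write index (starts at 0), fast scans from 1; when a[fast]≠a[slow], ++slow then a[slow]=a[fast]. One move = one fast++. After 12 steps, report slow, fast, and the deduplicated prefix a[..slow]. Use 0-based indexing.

slow=8, fast=13, prefix=[3, 4, 5, 6, 7, 8, 9, 11, 12]

(s=0,f=1) a[fast]=3=a[slow] dup → fast++
(s=0,f=2) a[fast]=4≠a[slow]=3 write a[1]=4 → slow++,fast++
(s=1,f=3) a[fast]=5≠a[slow]=4 write a[2]=5 → slow++,fast++
(s=2,f=4) a[fast]=5=a[slow] dup → fast++
(s=2,f=5) a[fast]=5=a[slow] dup → fast++
(s=2,f=6) a[fast]=6≠a[slow]=5 write a[3]=6 → slow++,fast++
(s=3,f=7) a[fast]=7≠a[slow]=6 write a[4]=7 → slow++,fast++
(s=4,f=8) a[fast]=7=a[slow] dup → fast++
(s=4,f=9) a[fast]=8≠a[slow]=7 write a[5]=8 → slow++,fast++
(s=5,f=10) a[fast]=9≠a[slow]=8 write a[6]=9 → slow++,fast++
(s=6,f=11) a[fast]=11≠a[slow]=9 write a[7]=11 → slow++,fast++
(s=7,f=12) a[fast]=12≠a[slow]=11 write a[8]=12 → slow++,fast++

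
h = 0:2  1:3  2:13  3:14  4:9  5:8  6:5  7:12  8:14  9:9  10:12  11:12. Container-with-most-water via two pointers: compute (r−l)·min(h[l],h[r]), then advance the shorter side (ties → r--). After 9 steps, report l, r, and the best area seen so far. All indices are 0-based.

l=3, r=5, best area=108

[0,11] min(2,12)*11=22 best=22 * → l++
[1,11] min(3,12)*10=30 best=30 * → l++
[2,11] min(13,12)*9=108 best=108 * → r--
[2,10] min(13,12)*8=96 best=108 → r--
[2,9] min(13,9)*7=63 best=108 → r--
[2,8] min(13,14)*6=78 best=108 → l++
[3,8] min(14,14)*5=70 best=108 → r--
[3,7] min(14,12)*4=48 best=108 → r--
[3,6] min(14,5)*3=15 best=108 → r--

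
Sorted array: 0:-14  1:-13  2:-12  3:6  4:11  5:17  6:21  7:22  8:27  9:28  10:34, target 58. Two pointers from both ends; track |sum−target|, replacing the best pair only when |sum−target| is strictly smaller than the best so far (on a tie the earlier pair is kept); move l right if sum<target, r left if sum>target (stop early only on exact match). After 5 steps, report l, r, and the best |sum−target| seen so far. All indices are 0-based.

l=5, r=10, best |Δ|=13

[0,10] -14+34=20 d=38 * → l++
[1,10] -13+34=21 d=37 * → l++
[2,10] -12+34=22 d=36 * → l++
[3,10] 6+34=40 d=18 * → l++
[4,10] 11+34=45 d=13 * → l++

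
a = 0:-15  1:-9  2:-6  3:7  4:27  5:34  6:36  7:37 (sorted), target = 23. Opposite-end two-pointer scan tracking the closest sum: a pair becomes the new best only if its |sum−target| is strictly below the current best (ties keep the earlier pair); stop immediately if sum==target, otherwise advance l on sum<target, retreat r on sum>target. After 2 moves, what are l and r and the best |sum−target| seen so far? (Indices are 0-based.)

[0,7] -15+37=22 d=1 * → l++
[1,7] -9+37=28 d=5 → r--

l=1, r=6, best |Δ|=1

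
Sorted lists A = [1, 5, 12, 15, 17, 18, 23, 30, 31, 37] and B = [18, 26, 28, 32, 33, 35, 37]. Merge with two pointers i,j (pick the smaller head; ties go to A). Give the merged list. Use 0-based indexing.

[1, 5, 12, 15, 17, 18, 18, 23, 26, 28, 30, 31, 32, 33, 35, 37, 37]

[i=0,j=0] A[i]=1<=B[j]=18 take 1 → i++
[i=1,j=0] A[i]=5<=B[j]=18 take 5 → i++
[i=2,j=0] A[i]=12<=B[j]=18 take 12 → i++
[i=3,j=0] A[i]=15<=B[j]=18 take 15 → i++
[i=4,j=0] A[i]=17<=B[j]=18 take 17 → i++
[i=5,j=0] A[i]=18<=B[j]=18 take 18 → i++
[i=6,j=0] A[i]=23>B[j]=18 take 18 → j++
[i=6,j=1] A[i]=23<=B[j]=26 take 23 → i++
[i=7,j=1] A[i]=30>B[j]=26 take 26 → j++
[i=7,j=2] A[i]=30>B[j]=28 take 28 → j++
[i=7,j=3] A[i]=30<=B[j]=32 take 30 → i++
[i=8,j=3] A[i]=31<=B[j]=32 take 31 → i++
[i=9,j=3] A[i]=37>B[j]=32 take 32 → j++
[i=9,j=4] A[i]=37>B[j]=33 take 33 → j++
[i=9,j=5] A[i]=37>B[j]=35 take 35 → j++
[i=9,j=6] A[i]=37<=B[j]=37 take 37 → i++
[i=10,j=6] A done, take B[j]=37 → j++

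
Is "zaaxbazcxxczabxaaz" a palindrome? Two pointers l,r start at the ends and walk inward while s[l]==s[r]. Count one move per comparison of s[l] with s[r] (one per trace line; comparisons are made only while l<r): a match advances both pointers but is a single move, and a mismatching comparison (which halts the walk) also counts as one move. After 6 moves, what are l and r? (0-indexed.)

l=6, r=11

l=0 r=17: 'z'=='z', l++,r--
l=1 r=16: 'a'=='a', l++,r--
l=2 r=15: 'a'=='a', l++,r--
l=3 r=14: 'x'=='x', l++,r--
l=4 r=13: 'b'=='b', l++,r--
l=5 r=12: 'a'=='a', l++,r--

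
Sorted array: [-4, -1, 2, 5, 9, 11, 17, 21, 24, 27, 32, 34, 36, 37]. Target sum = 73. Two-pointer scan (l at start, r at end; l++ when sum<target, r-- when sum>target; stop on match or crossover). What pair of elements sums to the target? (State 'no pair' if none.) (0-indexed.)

(36, 37)

l=0 r=13: -4+37=33 <73, l++
l=1 r=13: -1+37=36 <73, l++
l=2 r=13: 2+37=39 <73, l++
l=3 r=13: 5+37=42 <73, l++
l=4 r=13: 9+37=46 <73, l++
l=5 r=13: 11+37=48 <73, l++
l=6 r=13: 17+37=54 <73, l++
l=7 r=13: 21+37=58 <73, l++
l=8 r=13: 24+37=61 <73, l++
l=9 r=13: 27+37=64 <73, l++
l=10 r=13: 32+37=69 <73, l++
l=11 r=13: 34+37=71 <73, l++
l=12 r=13: 36+37=73, found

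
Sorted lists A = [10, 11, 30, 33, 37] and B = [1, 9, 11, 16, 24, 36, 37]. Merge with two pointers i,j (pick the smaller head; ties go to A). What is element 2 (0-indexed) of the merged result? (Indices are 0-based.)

i=0 j=0: A[i]=10>B[j]=1 take 1, j++
i=0 j=1: A[i]=10>B[j]=9 take 9, j++
i=0 j=2: A[i]=10<=B[j]=11 take 10, i++
i=1 j=2: A[i]=11<=B[j]=11 take 11, i++
i=2 j=2: A[i]=30>B[j]=11 take 11, j++
i=2 j=3: A[i]=30>B[j]=16 take 16, j++
i=2 j=4: A[i]=30>B[j]=24 take 24, j++
i=2 j=5: A[i]=30<=B[j]=36 take 30, i++
i=3 j=5: A[i]=33<=B[j]=36 take 33, i++
i=4 j=5: A[i]=37>B[j]=36 take 36, j++
i=4 j=6: A[i]=37<=B[j]=37 take 37, i++
i=5 j=6: A done, take B[j]=37, j++

merged[2] = 10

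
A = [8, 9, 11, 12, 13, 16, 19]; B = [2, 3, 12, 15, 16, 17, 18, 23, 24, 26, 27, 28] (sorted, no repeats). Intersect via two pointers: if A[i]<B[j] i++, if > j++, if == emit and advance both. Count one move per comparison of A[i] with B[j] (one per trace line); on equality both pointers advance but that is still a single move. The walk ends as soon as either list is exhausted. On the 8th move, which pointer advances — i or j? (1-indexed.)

j

i=1 j=1: 8>2, j++
i=1 j=2: 8>3, j++
i=1 j=3: 8<12, i++
i=2 j=3: 9<12, i++
i=3 j=3: 11<12, i++
i=4 j=3: 12==12 emit, i++,j++
i=5 j=4: 13<15, i++
i=6 j=4: 16>15, j++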